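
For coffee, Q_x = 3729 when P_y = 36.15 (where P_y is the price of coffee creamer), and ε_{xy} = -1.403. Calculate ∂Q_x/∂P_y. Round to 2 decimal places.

ε = (∂Q_x/∂P_y)·(P_y/Q_x) ⇒ ∂Q_x/∂P_y = ε·Q_x/P_y = -1.403 × 3729/36.15 ≈ -144.72.

-144.72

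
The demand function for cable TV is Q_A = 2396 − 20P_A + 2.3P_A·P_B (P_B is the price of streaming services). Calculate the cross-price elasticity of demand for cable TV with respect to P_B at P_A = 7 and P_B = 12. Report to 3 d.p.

At P_A = 7 and P_B = 12: Q_A = 2449.2.
∂Q_A/∂P_B = 2.3P_A = 2.3(7) = 16.1000.
ε = (∂Q_A/∂P_B)(P_B/Q_A) = 16.1000 × (12/2449.2) ≈ 0.079.
ε > 0: substitutes.

0.079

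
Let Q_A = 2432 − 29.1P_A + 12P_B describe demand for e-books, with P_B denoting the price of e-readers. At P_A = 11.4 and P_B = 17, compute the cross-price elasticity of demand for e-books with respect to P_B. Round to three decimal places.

At P_A = 11.4 and P_B = 17: Q_A = 2304.26.
∂Q_A/∂P_B = 12.
ε = (∂Q_A/∂P_B)(P_B/Q_A) = 12 × (17/2304.26) ≈ 0.089.

0.089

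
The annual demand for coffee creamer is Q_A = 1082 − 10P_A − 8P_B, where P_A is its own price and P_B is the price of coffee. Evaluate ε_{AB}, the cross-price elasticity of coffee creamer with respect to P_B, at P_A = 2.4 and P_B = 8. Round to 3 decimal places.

At P_A = 2.4 and P_B = 8: Q_A = 994.
∂Q_A/∂P_B = -8.
ε = (∂Q_A/∂P_B)(P_B/Q_A) = -8 × (8/994) ≈ -0.064.
Since ε < 0, coffee creamer and coffee are complements.

-0.064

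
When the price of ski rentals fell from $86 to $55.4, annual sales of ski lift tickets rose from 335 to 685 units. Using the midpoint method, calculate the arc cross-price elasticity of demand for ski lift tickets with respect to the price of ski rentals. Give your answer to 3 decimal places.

ΔQ_A = 685 − 335 = 350; ΔP_B = 55.4 − 86 = -30.6.
Midpoints: Q̄_A = 510.0, P̄_B = 70.70.
ε = (ΔQ_A/Q̄_A)/(ΔP_B/P̄_B) = (350/510.0)/(-30.6/70.70) ≈ -1.586.
ε < 0: ski lift tickets and ski rentals are complements.

-1.586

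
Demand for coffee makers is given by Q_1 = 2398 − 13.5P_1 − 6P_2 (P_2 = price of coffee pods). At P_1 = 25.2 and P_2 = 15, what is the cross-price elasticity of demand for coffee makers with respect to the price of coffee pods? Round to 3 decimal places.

-0.046

At P_1 = 25.2 and P_2 = 15: Q_1 = 1967.8.
∂Q_1/∂P_2 = -6.
ε = (∂Q_1/∂P_2)(P_2/Q_1) = -6 × (15/1967.8) ≈ -0.046.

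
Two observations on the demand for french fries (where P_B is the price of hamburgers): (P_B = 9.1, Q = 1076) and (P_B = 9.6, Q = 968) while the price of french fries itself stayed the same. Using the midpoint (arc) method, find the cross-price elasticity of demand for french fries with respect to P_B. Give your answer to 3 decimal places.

-1.976

ΔQ_A = 968 − 1076 = -108; ΔP_B = 9.6 − 9.1 = 0.5.
Midpoints: Q̄_A = 1022.0, P̄_B = 9.35.
ε = (ΔQ_A/Q̄_A)/(ΔP_B/P̄_B) = (-108/1022.0)/(0.5/9.35) ≈ -1.976.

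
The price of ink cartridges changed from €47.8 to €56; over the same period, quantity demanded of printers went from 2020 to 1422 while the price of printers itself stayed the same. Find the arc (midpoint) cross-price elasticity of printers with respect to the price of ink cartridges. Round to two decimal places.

-2.20

ΔQ_A = 1422 − 2020 = -598; ΔP_B = 56 − 47.8 = 8.2.
Midpoints: Q̄_A = 1721.0, P̄_B = 51.90.
ε = (ΔQ_A/Q̄_A)/(ΔP_B/P̄_B) = (-598/1721.0)/(8.2/51.90) ≈ -2.20.
ε < 0: printers and ink cartridges are complements.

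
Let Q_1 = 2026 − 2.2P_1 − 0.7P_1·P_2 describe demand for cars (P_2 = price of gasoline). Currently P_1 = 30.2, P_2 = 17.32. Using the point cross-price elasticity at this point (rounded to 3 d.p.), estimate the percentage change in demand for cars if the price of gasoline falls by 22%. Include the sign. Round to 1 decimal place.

5.1%

At P_1 = 30.2, P_2 = 17.32: Q_1 = 1593.415.
∂Q_1/∂P_2 = -0.7P_1 = -21.1400.
ε = (∂Q_1/∂P_2)(P_2/Q_1) = -21.1400 × 17.32/1593.415 ≈ -0.230.
%ΔQ_1 ≈ ε × %ΔP_2 = -0.230 × (-22%) = 5.1%.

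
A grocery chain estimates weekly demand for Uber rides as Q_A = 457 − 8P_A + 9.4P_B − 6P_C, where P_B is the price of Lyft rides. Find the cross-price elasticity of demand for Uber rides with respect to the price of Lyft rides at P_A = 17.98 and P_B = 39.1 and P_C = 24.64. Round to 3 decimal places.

0.690

At P_A = 17.98 and P_B = 39.1 and P_C = 24.64: Q_A = 532.86.
∂Q_A/∂P_B = 9.4.
ε = (∂Q_A/∂P_B)(P_B/Q_A) = 9.4 × (39.1/532.86) ≈ 0.690.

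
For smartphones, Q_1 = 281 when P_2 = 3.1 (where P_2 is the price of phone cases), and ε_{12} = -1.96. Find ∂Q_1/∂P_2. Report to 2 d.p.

-177.66

ε = (∂Q_1/∂P_2)·(P_2/Q_1) ⇒ ∂Q_1/∂P_2 = ε·Q_1/P_2 = -1.96 × 281/3.1 ≈ -177.66.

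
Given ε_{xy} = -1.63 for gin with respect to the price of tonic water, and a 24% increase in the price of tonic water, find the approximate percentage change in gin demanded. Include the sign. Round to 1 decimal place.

-39.1%

%ΔQ ≈ ε × %ΔP of tonic water = -1.63 × (24%) = -39.1%.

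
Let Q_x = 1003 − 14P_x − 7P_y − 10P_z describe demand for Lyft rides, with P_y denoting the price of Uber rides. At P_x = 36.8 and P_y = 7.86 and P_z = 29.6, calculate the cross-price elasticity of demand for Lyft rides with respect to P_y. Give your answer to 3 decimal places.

-0.402

At P_x = 36.8 and P_y = 7.86 and P_z = 29.6: Q_x = 136.78.
∂Q_x/∂P_y = -7.
ε = (∂Q_x/∂P_y)(P_y/Q_x) = -7 × (7.86/136.78) ≈ -0.402.
Since ε < 0, Lyft rides and Uber rides are complements.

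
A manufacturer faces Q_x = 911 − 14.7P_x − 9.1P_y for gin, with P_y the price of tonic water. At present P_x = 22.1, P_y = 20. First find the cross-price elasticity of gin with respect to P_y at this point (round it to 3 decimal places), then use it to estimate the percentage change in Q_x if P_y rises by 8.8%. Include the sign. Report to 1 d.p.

-4.0%

At P_x = 22.1, P_y = 20: Q_x = 404.13.
∂Q_x/∂P_y = -9.1.
ε = (∂Q_x/∂P_y)(P_y/Q_x) = -9.1000 × 20/404.13 ≈ -0.450.
%ΔQ_x ≈ ε × %ΔP_y = -0.450 × (8.8%) = -4.0%.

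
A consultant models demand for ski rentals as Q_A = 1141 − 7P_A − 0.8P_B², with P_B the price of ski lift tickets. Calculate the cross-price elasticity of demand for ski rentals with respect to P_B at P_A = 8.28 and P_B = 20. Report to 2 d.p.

-0.84

At P_A = 8.28 and P_B = 20: Q_A = 763.04.
∂Q_A/∂P_B = -1.6P_B = -1.6(20) = -32.0000.
ε = (∂Q_A/∂P_B)(P_B/Q_A) = -32.0000 × (20/763.04) ≈ -0.84.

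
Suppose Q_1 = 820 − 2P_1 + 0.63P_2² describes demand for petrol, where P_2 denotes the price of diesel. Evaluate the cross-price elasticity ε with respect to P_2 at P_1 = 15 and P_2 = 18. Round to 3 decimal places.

At P_1 = 15 and P_2 = 18: Q_1 = 994.12.
∂Q_1/∂P_2 = 1.26P_2 = 1.26(18) = 22.6800.
ε = (∂Q_1/∂P_2)(P_2/Q_1) = 22.6800 × (18/994.12) ≈ 0.411.

0.411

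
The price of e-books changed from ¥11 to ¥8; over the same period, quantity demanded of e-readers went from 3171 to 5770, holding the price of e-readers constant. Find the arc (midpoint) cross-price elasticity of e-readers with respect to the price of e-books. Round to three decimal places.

-1.841

ΔQ_A = 5770 − 3171 = 2599; ΔP_B = 8 − 11 = -3.
Midpoints: Q̄_A = 4470.5, P̄_B = 9.50.
ε = (ΔQ_A/Q̄_A)/(ΔP_B/P̄_B) = (2599/4470.5)/(-3/9.50) ≈ -1.841.
ε < 0: e-readers and e-books are complements.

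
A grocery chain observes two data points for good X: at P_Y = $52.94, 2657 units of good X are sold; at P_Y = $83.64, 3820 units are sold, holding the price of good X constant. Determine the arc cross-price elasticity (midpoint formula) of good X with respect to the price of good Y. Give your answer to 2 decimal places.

0.80

ΔQ_X = 3820 − 2657 = 1163; ΔP_Y = 83.64 − 52.94 = 30.7.
Midpoints: Q̄_X = 3238.5, P̄_Y = 68.29.
ε = (ΔQ_X/Q̄_X)/(ΔP_Y/P̄_Y) = (1163/3238.5)/(30.7/68.29) ≈ 0.80.
ε > 0: good X and good Y are substitutes.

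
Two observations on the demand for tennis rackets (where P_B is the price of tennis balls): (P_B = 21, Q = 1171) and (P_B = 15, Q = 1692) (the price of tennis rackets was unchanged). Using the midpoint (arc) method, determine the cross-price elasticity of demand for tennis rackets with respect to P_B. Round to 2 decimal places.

ΔQ_A = 1692 − 1171 = 521; ΔP_B = 15 − 21 = -6.
Midpoints: Q̄_A = 1431.5, P̄_B = 18.00.
ε = (ΔQ_A/Q̄_A)/(ΔP_B/P̄_B) = (521/1431.5)/(-6/18.00) ≈ -1.09.

-1.09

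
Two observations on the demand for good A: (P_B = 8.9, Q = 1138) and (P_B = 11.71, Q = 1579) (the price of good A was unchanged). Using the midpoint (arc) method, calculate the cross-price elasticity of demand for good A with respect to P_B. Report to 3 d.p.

ΔQ_A = 1579 − 1138 = 441; ΔP_B = 11.71 − 8.9 = 2.81.
Midpoints: Q̄_A = 1358.5, P̄_B = 10.30.
ε = (ΔQ_A/Q̄_A)/(ΔP_B/P̄_B) = (441/1358.5)/(2.81/10.30) ≈ 1.190.
ε > 0: good A and good B are substitutes.

1.190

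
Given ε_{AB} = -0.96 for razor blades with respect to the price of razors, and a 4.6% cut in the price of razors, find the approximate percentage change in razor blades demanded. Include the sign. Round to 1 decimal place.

%ΔQ ≈ ε × %ΔP of razors = -0.96 × (-4.6%) = 4.4%.

4.4%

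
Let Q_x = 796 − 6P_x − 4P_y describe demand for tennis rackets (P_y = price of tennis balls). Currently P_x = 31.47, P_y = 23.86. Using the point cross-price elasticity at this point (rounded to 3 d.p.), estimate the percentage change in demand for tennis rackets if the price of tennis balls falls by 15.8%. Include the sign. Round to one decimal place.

At P_x = 31.47, P_y = 23.86: Q_x = 511.74.
∂Q_x/∂P_y = -4.
ε = (∂Q_x/∂P_y)(P_y/Q_x) = -4.0000 × 23.86/511.74 ≈ -0.187.
%ΔQ_x ≈ ε × %ΔP_y = -0.187 × (-15.8%) = 3.0%.

3.0%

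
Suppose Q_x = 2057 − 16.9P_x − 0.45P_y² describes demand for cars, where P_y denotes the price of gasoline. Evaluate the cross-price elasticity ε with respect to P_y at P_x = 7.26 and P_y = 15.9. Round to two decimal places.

-0.12

At P_x = 7.26 and P_y = 15.9: Q_x = 1820.542.
∂Q_x/∂P_y = -0.9P_y = -0.9(15.9) = -14.3100.
ε = (∂Q_x/∂P_y)(P_y/Q_x) = -14.3100 × (15.9/1820.542) ≈ -0.12.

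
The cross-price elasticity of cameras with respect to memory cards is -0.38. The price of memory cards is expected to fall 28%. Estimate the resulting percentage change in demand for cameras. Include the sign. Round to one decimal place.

%ΔQ ≈ ε × %ΔP of memory cards = -0.38 × (-28%) = 10.6%.

10.6%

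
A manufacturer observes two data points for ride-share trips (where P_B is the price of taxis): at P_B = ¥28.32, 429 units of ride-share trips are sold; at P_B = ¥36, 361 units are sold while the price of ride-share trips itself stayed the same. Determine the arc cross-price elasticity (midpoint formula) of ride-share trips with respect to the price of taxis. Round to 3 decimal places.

ΔQ_A = 361 − 429 = -68; ΔP_B = 36 − 28.32 = 7.68.
Midpoints: Q̄_A = 395.0, P̄_B = 32.16.
ε = (ΔQ_A/Q̄_A)/(ΔP_B/P̄_B) = (-68/395.0)/(7.68/32.16) ≈ -0.721.
ε < 0: ride-share trips and taxis are complements.

-0.721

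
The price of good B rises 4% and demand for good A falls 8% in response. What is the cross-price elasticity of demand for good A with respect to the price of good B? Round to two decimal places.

-2.00

ε = (%ΔQ of good A) / (%ΔP of good B) = (-8%) / (4%) ≈ -2.00.
Negative cross-price elasticity: complements.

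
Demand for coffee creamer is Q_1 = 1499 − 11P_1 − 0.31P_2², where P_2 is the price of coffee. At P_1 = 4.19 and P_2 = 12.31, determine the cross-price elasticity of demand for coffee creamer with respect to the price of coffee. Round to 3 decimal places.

-0.067

At P_1 = 4.19 and P_2 = 12.31: Q_1 = 1405.934.
∂Q_1/∂P_2 = -0.62P_2 = -0.62(12.31) = -7.6322.
ε = (∂Q_1/∂P_2)(P_2/Q_1) = -7.6322 × (12.31/1405.934) ≈ -0.067.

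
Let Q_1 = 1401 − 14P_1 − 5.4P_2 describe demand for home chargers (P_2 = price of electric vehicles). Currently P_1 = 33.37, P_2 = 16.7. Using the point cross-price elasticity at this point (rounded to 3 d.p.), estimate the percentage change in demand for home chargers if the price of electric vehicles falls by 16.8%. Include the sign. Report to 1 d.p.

At P_1 = 33.37, P_2 = 16.7: Q_1 = 843.64.
∂Q_1/∂P_2 = -5.4.
ε = (∂Q_1/∂P_2)(P_2/Q_1) = -5.4000 × 16.7/843.64 ≈ -0.107.
%ΔQ_1 ≈ ε × %ΔP_2 = -0.107 × (-16.8%) = 1.8%.

1.8%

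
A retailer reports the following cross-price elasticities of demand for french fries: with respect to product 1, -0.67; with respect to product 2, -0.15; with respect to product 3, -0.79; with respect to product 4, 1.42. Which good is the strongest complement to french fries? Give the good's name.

product 3

Complements have ε < 0. The most negative value is -0.79 (product 3).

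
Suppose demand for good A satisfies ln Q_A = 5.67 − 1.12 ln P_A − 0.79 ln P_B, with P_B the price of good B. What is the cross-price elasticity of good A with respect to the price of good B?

In a log-linear (constant-elasticity) demand function, the coefficient on ln P_B is the cross-price elasticity.
ε = -0.79. Negative, so good A and good B are complements.

-0.79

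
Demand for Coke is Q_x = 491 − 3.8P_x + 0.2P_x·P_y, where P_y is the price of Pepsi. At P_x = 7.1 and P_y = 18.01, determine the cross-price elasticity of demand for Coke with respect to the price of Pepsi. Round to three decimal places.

0.052

At P_x = 7.1 and P_y = 18.01: Q_x = 489.594.
∂Q_x/∂P_y = 0.2P_x = 0.2(7.1) = 1.4200.
ε = (∂Q_x/∂P_y)(P_y/Q_x) = 1.4200 × (18.01/489.594) ≈ 0.052.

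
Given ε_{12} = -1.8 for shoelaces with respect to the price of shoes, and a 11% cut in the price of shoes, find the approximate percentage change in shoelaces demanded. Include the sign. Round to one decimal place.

%ΔQ ≈ ε × %ΔP of shoes = -1.8 × (-11%) = 19.8%.
Demand for shoelaces rises by about 19.8%.

19.8%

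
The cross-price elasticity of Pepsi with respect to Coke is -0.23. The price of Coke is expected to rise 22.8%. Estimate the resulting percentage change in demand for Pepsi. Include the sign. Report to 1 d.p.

-5.2%

%ΔQ ≈ ε × %ΔP of Coke = -0.23 × (22.8%) = -5.2%.
Demand for Pepsi falls by about 5.2%.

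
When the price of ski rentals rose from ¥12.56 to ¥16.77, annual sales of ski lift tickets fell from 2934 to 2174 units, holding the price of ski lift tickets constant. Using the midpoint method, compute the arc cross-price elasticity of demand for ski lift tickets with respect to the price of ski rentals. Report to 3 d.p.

-1.037

ΔQ_A = 2174 − 2934 = -760; ΔP_B = 16.77 − 12.56 = 4.21.
Midpoints: Q̄_A = 2554.0, P̄_B = 14.66.
ε = (ΔQ_A/Q̄_A)/(ΔP_B/P̄_B) = (-760/2554.0)/(4.21/14.66) ≈ -1.037.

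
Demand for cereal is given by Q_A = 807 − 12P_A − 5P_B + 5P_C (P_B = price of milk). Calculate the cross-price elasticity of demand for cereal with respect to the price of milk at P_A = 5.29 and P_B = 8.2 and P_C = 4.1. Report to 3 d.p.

At P_A = 5.29 and P_B = 8.2 and P_C = 4.1: Q_A = 723.02.
∂Q_A/∂P_B = -5.
ε = (∂Q_A/∂P_B)(P_B/Q_A) = -5 × (8.2/723.02) ≈ -0.057.

-0.057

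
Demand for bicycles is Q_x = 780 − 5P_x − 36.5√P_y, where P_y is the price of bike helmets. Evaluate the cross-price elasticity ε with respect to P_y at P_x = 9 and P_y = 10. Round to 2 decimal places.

-0.09

At P_x = 9 and P_y = 10: Q_x = 619.577.
∂Q_x/∂P_y = -36.5/(2√P_y) = -36.5/(2√10) = -5.7712.
ε = (∂Q_x/∂P_y)(P_y/Q_x) = -5.7712 × (10/619.577) ≈ -0.09.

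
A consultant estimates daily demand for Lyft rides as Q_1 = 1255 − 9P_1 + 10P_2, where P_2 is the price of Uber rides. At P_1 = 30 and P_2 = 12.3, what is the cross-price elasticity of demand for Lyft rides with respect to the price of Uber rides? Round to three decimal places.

At P_1 = 30 and P_2 = 12.3: Q_1 = 1108.
∂Q_1/∂P_2 = 10.
ε = (∂Q_1/∂P_2)(P_2/Q_1) = 10 × (12.3/1108) ≈ 0.111.

0.111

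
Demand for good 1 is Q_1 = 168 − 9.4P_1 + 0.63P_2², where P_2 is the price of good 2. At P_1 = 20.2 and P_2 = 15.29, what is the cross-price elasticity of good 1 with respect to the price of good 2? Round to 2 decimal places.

2.35

At P_1 = 20.2 and P_2 = 15.29: Q_1 = 125.404.
∂Q_1/∂P_2 = 1.26P_2 = 1.26(15.29) = 19.2654.
ε = (∂Q_1/∂P_2)(P_2/Q_1) = 19.2654 × (15.29/125.404) ≈ 2.35.
ε > 0: substitutes.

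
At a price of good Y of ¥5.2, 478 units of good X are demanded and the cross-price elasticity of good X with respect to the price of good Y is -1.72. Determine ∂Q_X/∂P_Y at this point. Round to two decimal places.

ε = (∂Q_X/∂P_Y)·(P_Y/Q_X) ⇒ ∂Q_X/∂P_Y = ε·Q_X/P_Y = -1.72 × 478/5.2 ≈ -158.11.

-158.11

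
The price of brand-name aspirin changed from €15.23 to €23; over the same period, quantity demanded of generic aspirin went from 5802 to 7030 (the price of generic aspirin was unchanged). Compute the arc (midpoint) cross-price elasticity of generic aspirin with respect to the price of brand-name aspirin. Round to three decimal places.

0.471

ΔQ_A = 7030 − 5802 = 1228; ΔP_B = 23 − 15.23 = 7.77.
Midpoints: Q̄_A = 6416.0, P̄_B = 19.12.
ε = (ΔQ_A/Q̄_A)/(ΔP_B/P̄_B) = (1228/6416.0)/(7.77/19.12) ≈ 0.471.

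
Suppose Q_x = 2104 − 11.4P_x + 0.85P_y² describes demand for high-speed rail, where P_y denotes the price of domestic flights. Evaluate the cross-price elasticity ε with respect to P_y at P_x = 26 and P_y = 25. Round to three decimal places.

0.454

At P_x = 26 and P_y = 25: Q_x = 2338.85.
∂Q_x/∂P_y = 1.7P_y = 1.7(25) = 42.5000.
ε = (∂Q_x/∂P_y)(P_y/Q_x) = 42.5000 × (25/2338.85) ≈ 0.454.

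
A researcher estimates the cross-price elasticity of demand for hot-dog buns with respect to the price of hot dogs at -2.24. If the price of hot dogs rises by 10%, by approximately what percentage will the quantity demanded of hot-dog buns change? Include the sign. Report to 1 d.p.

-22.4%

%ΔQ ≈ ε × %ΔP of hot dogs = -2.24 × (10%) = -22.4%.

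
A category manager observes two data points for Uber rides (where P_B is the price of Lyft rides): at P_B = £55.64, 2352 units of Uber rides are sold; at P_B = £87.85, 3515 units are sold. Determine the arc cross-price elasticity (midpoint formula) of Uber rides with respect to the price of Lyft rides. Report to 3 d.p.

ΔQ_A = 3515 − 2352 = 1163; ΔP_B = 87.85 − 55.64 = 32.21.
Midpoints: Q̄_A = 2933.5, P̄_B = 71.75.
ε = (ΔQ_A/Q̄_A)/(ΔP_B/P̄_B) = (1163/2933.5)/(32.21/71.75) ≈ 0.883.
ε > 0: Uber rides and Lyft rides are substitutes.

0.883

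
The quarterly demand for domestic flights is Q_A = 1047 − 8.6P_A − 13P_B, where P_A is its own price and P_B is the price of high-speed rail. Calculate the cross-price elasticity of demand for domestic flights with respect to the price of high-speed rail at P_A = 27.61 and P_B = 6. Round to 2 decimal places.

At P_A = 27.61 and P_B = 6: Q_A = 731.554.
∂Q_A/∂P_B = -13.
ε = (∂Q_A/∂P_B)(P_B/Q_A) = -13 × (6/731.554) ≈ -0.11.

-0.11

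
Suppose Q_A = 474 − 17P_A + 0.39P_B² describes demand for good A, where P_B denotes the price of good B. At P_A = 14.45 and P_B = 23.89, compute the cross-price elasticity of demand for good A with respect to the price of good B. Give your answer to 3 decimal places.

0.987

At P_A = 14.45 and P_B = 23.89: Q_A = 450.936.
∂Q_A/∂P_B = 0.78P_B = 0.78(23.89) = 18.6342.
ε = (∂Q_A/∂P_B)(P_B/Q_A) = 18.6342 × (23.89/450.936) ≈ 0.987.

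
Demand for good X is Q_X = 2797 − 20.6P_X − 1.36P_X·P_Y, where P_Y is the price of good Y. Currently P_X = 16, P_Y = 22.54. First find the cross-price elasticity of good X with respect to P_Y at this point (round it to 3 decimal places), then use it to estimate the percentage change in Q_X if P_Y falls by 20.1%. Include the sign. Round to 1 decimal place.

At P_X = 16, P_Y = 22.54: Q_X = 1976.930.
∂Q_X/∂P_Y = -1.36P_X = -21.7600.
ε = (∂Q_X/∂P_Y)(P_Y/Q_X) = -21.7600 × 22.54/1976.930 ≈ -0.248.
%ΔQ_X ≈ ε × %ΔP_Y = -0.248 × (-20.1%) = 5.0%.

5.0%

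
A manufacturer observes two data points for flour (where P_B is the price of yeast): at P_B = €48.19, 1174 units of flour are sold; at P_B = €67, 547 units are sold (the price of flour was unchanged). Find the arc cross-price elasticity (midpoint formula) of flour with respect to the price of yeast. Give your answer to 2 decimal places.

-2.23

ΔQ_A = 547 − 1174 = -627; ΔP_B = 67 − 48.19 = 18.81.
Midpoints: Q̄_A = 860.5, P̄_B = 57.59.
ε = (ΔQ_A/Q̄_A)/(ΔP_B/P̄_B) = (-627/860.5)/(18.81/57.59) ≈ -2.23.
ε < 0: flour and yeast are complements.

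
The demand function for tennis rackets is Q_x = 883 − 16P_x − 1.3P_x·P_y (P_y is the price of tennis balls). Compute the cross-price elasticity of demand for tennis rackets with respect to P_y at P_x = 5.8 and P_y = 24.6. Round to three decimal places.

At P_x = 5.8 and P_y = 24.6: Q_x = 604.716.
∂Q_x/∂P_y = -1.3P_x = -1.3(5.8) = -7.5400.
ε = (∂Q_x/∂P_y)(P_y/Q_x) = -7.5400 × (24.6/604.716) ≈ -0.307.
ε < 0: complements.

-0.307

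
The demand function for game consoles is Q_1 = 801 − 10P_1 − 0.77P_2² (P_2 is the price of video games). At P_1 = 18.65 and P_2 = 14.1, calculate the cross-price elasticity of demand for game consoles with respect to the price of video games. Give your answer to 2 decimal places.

-0.66

At P_1 = 18.65 and P_2 = 14.1: Q_1 = 461.416.
∂Q_1/∂P_2 = -1.54P_2 = -1.54(14.1) = -21.7140.
ε = (∂Q_1/∂P_2)(P_2/Q_1) = -21.7140 × (14.1/461.416) ≈ -0.66.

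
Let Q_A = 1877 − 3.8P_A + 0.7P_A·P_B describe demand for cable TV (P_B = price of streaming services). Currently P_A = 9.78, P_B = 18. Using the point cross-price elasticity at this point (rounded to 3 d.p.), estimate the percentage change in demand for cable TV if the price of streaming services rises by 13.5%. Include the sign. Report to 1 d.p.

0.9%

At P_A = 9.78, P_B = 18: Q_A = 1963.064.
∂Q_A/∂P_B = 0.7P_A = 6.8460.
ε = (∂Q_A/∂P_B)(P_B/Q_A) = 6.8460 × 18/1963.064 ≈ 0.063.
%ΔQ_A ≈ ε × %ΔP_B = 0.063 × (13.5%) = 0.9%.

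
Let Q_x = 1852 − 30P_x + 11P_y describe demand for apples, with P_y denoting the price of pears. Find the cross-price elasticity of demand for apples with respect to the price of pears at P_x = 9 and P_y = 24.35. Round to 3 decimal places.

At P_x = 9 and P_y = 24.35: Q_x = 1849.85.
∂Q_x/∂P_y = 11.
ε = (∂Q_x/∂P_y)(P_y/Q_x) = 11 × (24.35/1849.85) ≈ 0.145.

0.145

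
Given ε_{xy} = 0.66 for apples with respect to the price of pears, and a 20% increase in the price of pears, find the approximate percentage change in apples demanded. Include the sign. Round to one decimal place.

13.2%

%ΔQ ≈ ε × %ΔP of pears = 0.66 × (20%) = 13.2%.
Demand for apples rises by about 13.2%.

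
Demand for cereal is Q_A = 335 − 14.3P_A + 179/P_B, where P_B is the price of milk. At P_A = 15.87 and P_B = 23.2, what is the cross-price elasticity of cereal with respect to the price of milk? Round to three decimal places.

-0.067

At P_A = 15.87 and P_B = 23.2: Q_A = 115.775.
∂Q_A/∂P_B = −179/P_B² = -0.3326.
ε = (∂Q_A/∂P_B)(P_B/Q_A) = -0.3326 × (23.2/115.775) ≈ -0.067.
ε < 0: complements.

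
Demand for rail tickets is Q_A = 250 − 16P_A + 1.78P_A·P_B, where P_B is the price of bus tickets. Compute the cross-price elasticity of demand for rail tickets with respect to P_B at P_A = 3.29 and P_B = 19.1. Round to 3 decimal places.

0.362

At P_A = 3.29 and P_B = 19.1: Q_A = 309.213.
∂Q_A/∂P_B = 1.78P_A = 1.78(3.29) = 5.8562.
ε = (∂Q_A/∂P_B)(P_B/Q_A) = 5.8562 × (19.1/309.213) ≈ 0.362.
ε > 0: substitutes.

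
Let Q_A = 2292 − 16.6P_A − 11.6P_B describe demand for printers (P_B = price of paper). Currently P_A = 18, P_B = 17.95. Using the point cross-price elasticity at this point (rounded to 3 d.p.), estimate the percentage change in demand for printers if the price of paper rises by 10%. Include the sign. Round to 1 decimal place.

At P_A = 18, P_B = 17.95: Q_A = 1784.98.
∂Q_A/∂P_B = -11.6.
ε = (∂Q_A/∂P_B)(P_B/Q_A) = -11.6000 × 17.95/1784.98 ≈ -0.117.
%ΔQ_A ≈ ε × %ΔP_B = -0.117 × (10%) = -1.2%.

-1.2%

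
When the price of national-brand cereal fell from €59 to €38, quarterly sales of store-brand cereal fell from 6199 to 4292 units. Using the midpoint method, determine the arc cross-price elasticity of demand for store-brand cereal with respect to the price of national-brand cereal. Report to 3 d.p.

ΔQ_A = 4292 − 6199 = -1907; ΔP_B = 38 − 59 = -21.
Midpoints: Q̄_A = 5245.5, P̄_B = 48.50.
ε = (ΔQ_A/Q̄_A)/(ΔP_B/P̄_B) = (-1907/5245.5)/(-21/48.50) ≈ 0.840.
ε > 0: store-brand cereal and national-brand cereal are substitutes.

0.840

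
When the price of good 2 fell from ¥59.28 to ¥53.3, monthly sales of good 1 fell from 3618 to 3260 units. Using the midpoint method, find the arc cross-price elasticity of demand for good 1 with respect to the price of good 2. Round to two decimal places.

ΔQ_1 = 3260 − 3618 = -358; ΔP_2 = 53.3 − 59.28 = -5.98.
Midpoints: Q̄_1 = 3439.0, P̄_2 = 56.29.
ε = (ΔQ_1/Q̄_1)/(ΔP_2/P̄_2) = (-358/3439.0)/(-5.98/56.29) ≈ 0.98.
ε > 0: good 1 and good 2 are substitutes.

0.98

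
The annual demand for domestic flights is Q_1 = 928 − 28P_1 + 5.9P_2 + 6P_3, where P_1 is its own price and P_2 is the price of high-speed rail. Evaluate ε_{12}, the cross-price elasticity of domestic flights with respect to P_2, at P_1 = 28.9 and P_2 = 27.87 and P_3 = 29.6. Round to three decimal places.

At P_1 = 28.9 and P_2 = 27.87 and P_3 = 29.6: Q_1 = 460.833.
∂Q_1/∂P_2 = 5.9.
ε = (∂Q_1/∂P_2)(P_2/Q_1) = 5.9 × (27.87/460.833) ≈ 0.357.
Since ε > 0, domestic flights and high-speed rail are substitutes.

0.357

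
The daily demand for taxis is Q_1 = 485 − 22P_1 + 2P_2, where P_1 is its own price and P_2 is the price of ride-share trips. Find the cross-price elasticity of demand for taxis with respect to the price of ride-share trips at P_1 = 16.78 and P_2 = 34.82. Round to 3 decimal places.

0.375

At P_1 = 16.78 and P_2 = 34.82: Q_1 = 185.48.
∂Q_1/∂P_2 = 2.
ε = (∂Q_1/∂P_2)(P_2/Q_1) = 2 × (34.82/185.48) ≈ 0.375.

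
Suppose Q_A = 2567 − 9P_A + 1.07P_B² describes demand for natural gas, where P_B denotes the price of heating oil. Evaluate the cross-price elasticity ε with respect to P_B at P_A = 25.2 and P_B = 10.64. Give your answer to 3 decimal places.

0.098

At P_A = 25.2 and P_B = 10.64: Q_A = 2461.334.
∂Q_A/∂P_B = 2.14P_B = 2.14(10.64) = 22.7696.
ε = (∂Q_A/∂P_B)(P_B/Q_A) = 22.7696 × (10.64/2461.334) ≈ 0.098.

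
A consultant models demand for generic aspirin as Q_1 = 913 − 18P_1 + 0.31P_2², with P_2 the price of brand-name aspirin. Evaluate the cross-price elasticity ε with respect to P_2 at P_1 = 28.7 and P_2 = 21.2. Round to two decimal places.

0.52

At P_1 = 28.7 and P_2 = 21.2: Q_1 = 535.726.
∂Q_1/∂P_2 = 0.62P_2 = 0.62(21.2) = 13.1440.
ε = (∂Q_1/∂P_2)(P_2/Q_1) = 13.1440 × (21.2/535.726) ≈ 0.52.
ε > 0: substitutes.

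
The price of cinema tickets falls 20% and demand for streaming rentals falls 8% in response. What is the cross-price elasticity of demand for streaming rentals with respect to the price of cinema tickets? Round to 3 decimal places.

0.400

ε = (%ΔQ of streaming rentals) / (%ΔP of cinema tickets) = (-8%) / (-20%) ≈ 0.400.
Positive cross-price elasticity: substitutes.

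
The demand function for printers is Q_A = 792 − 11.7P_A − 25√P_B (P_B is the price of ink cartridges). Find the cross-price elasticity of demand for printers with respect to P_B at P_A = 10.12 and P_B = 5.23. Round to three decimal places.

-0.046

At P_A = 10.12 and P_B = 5.23: Q_A = 616.423.
∂Q_A/∂P_B = -25/(2√P_B) = -25/(2√5.23) = -5.4659.
ε = (∂Q_A/∂P_B)(P_B/Q_A) = -5.4659 × (5.23/616.423) ≈ -0.046.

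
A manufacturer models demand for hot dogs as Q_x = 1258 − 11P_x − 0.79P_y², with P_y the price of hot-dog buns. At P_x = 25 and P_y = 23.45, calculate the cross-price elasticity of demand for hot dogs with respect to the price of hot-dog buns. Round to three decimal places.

-1.584

At P_x = 25 and P_y = 23.45: Q_x = 548.577.
∂Q_x/∂P_y = -1.58P_y = -1.58(23.45) = -37.0510.
ε = (∂Q_x/∂P_y)(P_y/Q_x) = -37.0510 × (23.45/548.577) ≈ -1.584.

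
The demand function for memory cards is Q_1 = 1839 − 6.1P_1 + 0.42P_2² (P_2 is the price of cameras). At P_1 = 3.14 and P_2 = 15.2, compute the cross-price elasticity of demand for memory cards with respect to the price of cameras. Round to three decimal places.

At P_1 = 3.14 and P_2 = 15.2: Q_1 = 1916.883.
∂Q_1/∂P_2 = 0.84P_2 = 0.84(15.2) = 12.7680.
ε = (∂Q_1/∂P_2)(P_2/Q_1) = 12.7680 × (15.2/1916.883) ≈ 0.101.

0.101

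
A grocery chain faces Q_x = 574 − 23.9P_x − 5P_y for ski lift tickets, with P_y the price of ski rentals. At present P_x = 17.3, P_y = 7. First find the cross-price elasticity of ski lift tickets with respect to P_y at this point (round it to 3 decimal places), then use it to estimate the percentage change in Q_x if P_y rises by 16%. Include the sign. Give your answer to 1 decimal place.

At P_x = 17.3, P_y = 7: Q_x = 125.53.
∂Q_x/∂P_y = -5.
ε = (∂Q_x/∂P_y)(P_y/Q_x) = -5.0000 × 7/125.53 ≈ -0.279.
%ΔQ_x ≈ ε × %ΔP_y = -0.279 × (16%) = -4.5%.

-4.5%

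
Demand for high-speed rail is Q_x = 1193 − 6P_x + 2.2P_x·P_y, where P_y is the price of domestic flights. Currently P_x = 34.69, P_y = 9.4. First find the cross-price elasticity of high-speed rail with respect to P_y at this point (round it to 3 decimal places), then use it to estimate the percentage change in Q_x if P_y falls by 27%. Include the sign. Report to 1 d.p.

At P_x = 34.69, P_y = 9.4: Q_x = 1702.249.
∂Q_x/∂P_y = 2.2P_x = 76.3180.
ε = (∂Q_x/∂P_y)(P_y/Q_x) = 76.3180 × 9.4/1702.249 ≈ 0.421.
%ΔQ_x ≈ ε × %ΔP_y = 0.421 × (-27%) = -11.4%.

-11.4%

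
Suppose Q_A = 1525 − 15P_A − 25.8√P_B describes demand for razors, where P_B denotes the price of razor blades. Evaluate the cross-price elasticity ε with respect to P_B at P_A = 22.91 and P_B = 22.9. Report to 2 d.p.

-0.06

At P_A = 22.91 and P_B = 22.9: Q_A = 1057.887.
∂Q_A/∂P_B = -25.8/(2√P_B) = -25.8/(2√22.9) = -2.6957.
ε = (∂Q_A/∂P_B)(P_B/Q_A) = -2.6957 × (22.9/1057.887) ≈ -0.06.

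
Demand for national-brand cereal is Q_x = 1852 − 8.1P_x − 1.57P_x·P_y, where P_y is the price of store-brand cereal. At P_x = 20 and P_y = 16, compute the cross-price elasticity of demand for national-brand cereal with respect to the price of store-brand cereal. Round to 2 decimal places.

-0.42

At P_x = 20 and P_y = 16: Q_x = 1187.6.
∂Q_x/∂P_y = -1.57P_x = -1.57(20) = -31.4000.
ε = (∂Q_x/∂P_y)(P_y/Q_x) = -31.4000 × (16/1187.6) ≈ -0.42.
ε < 0: complements.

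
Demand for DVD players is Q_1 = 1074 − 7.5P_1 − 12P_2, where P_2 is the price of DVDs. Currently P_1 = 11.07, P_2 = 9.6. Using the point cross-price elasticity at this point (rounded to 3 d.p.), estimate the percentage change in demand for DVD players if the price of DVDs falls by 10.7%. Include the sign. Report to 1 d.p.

At P_1 = 11.07, P_2 = 9.6: Q_1 = 875.775.
∂Q_1/∂P_2 = -12.
ε = (∂Q_1/∂P_2)(P_2/Q_1) = -12.0000 × 9.6/875.775 ≈ -0.132.
%ΔQ_1 ≈ ε × %ΔP_2 = -0.132 × (-10.7%) = 1.4%.

1.4%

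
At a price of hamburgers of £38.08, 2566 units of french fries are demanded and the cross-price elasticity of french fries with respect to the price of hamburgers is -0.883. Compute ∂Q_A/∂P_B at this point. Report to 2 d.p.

-59.50

ε = (∂Q_A/∂P_B)·(P_B/Q_A) ⇒ ∂Q_A/∂P_B = ε·Q_A/P_B = -0.883 × 2566/38.08 ≈ -59.50.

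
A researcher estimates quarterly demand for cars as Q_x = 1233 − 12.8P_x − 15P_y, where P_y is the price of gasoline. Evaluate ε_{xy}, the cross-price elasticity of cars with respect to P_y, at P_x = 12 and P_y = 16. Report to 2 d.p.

At P_x = 12 and P_y = 16: Q_x = 839.4.
∂Q_x/∂P_y = -15.
ε = (∂Q_x/∂P_y)(P_y/Q_x) = -15 × (16/839.4) ≈ -0.29.
Since ε < 0, cars and gasoline are complements.

-0.29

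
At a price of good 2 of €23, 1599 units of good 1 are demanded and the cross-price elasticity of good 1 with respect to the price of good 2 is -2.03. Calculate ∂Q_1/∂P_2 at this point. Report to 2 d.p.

-141.13

ε = (∂Q_1/∂P_2)·(P_2/Q_1) ⇒ ∂Q_1/∂P_2 = ε·Q_1/P_2 = -2.03 × 1599/23 ≈ -141.13.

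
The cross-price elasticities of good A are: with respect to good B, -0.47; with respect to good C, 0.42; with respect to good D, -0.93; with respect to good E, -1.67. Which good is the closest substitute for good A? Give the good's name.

Substitutes have ε > 0. Among the positive values, 0.42 (good C) is largest.

good C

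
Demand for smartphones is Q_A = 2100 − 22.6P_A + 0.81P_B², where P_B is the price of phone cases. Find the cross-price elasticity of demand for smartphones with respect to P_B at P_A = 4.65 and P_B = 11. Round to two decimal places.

0.09

At P_A = 4.65 and P_B = 11: Q_A = 2092.92.
∂Q_A/∂P_B = 1.62P_B = 1.62(11) = 17.8200.
ε = (∂Q_A/∂P_B)(P_B/Q_A) = 17.8200 × (11/2092.92) ≈ 0.09.
ε > 0: substitutes.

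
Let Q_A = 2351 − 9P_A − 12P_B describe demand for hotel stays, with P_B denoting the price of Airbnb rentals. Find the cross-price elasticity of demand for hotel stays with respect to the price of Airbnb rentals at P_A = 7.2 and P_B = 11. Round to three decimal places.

-0.061

At P_A = 7.2 and P_B = 11: Q_A = 2154.2.
∂Q_A/∂P_B = -12.
ε = (∂Q_A/∂P_B)(P_B/Q_A) = -12 × (11/2154.2) ≈ -0.061.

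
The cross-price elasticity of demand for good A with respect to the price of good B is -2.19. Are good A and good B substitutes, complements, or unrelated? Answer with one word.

ε = -2.19 < 0, so a higher price of good B lowers demand for good A: complements.

complements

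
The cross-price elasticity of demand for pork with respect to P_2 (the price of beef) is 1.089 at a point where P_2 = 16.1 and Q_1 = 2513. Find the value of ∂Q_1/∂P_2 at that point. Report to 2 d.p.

ε = (∂Q_1/∂P_2)·(P_2/Q_1) ⇒ ∂Q_1/∂P_2 = ε·Q_1/P_2 = 1.089 × 2513/16.1 ≈ 169.98.

169.98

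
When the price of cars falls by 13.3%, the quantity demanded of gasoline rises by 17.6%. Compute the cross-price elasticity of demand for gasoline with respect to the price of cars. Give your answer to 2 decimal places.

-1.32

ε = (%ΔQ of gasoline) / (%ΔP of cars) = (17.6%) / (-13.3%) ≈ -1.32.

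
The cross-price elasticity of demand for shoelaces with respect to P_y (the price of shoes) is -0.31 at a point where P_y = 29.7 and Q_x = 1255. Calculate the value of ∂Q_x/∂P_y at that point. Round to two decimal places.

-13.10

ε = (∂Q_x/∂P_y)·(P_y/Q_x) ⇒ ∂Q_x/∂P_y = ε·Q_x/P_y = -0.31 × 1255/29.7 ≈ -13.10.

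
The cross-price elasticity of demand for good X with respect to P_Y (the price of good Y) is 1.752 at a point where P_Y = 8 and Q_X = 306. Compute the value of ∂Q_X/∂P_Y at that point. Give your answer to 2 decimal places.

67.01

ε = (∂Q_X/∂P_Y)·(P_Y/Q_X) ⇒ ∂Q_X/∂P_Y = ε·Q_X/P_Y = 1.752 × 306/8 ≈ 67.01.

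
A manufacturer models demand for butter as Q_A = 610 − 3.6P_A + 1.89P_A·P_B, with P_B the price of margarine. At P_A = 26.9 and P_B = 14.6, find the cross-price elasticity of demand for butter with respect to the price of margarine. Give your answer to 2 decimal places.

0.59

At P_A = 26.9 and P_B = 14.6: Q_A = 1255.439.
∂Q_A/∂P_B = 1.89P_A = 1.89(26.9) = 50.8410.
ε = (∂Q_A/∂P_B)(P_B/Q_A) = 50.8410 × (14.6/1255.439) ≈ 0.59.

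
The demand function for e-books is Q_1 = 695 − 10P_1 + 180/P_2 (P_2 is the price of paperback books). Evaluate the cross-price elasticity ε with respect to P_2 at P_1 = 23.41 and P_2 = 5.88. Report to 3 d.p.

-0.062

At P_1 = 23.41 and P_2 = 5.88: Q_1 = 491.512.
∂Q_1/∂P_2 = −180/P_2² = -5.2062.
ε = (∂Q_1/∂P_2)(P_2/Q_1) = -5.2062 × (5.88/491.512) ≈ -0.062.
ε < 0: complements.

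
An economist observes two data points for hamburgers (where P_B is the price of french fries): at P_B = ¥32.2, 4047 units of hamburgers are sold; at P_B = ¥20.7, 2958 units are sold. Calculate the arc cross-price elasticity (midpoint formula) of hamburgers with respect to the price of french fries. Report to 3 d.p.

0.715

ΔQ_A = 2958 − 4047 = -1089; ΔP_B = 20.7 − 32.2 = -11.5.
Midpoints: Q̄_A = 3502.5, P̄_B = 26.45.
ε = (ΔQ_A/Q̄_A)/(ΔP_B/P̄_B) = (-1089/3502.5)/(-11.5/26.45) ≈ 0.715.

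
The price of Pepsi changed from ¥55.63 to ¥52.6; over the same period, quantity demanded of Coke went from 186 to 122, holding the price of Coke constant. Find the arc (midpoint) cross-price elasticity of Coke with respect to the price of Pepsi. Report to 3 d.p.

7.422

ΔQ_A = 122 − 186 = -64; ΔP_B = 52.6 − 55.63 = -3.03.
Midpoints: Q̄_A = 154.0, P̄_B = 54.12.
ε = (ΔQ_A/Q̄_A)/(ΔP_B/P̄_B) = (-64/154.0)/(-3.03/54.12) ≈ 7.422.
ε > 0: Coke and Pepsi are substitutes.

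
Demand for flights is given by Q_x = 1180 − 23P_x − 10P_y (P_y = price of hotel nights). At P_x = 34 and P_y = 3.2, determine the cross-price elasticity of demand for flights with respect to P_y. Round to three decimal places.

At P_x = 34 and P_y = 3.2: Q_x = 366.
∂Q_x/∂P_y = -10.
ε = (∂Q_x/∂P_y)(P_y/Q_x) = -10 × (3.2/366) ≈ -0.087.
Since ε < 0, flights and hotel nights are complements.

-0.087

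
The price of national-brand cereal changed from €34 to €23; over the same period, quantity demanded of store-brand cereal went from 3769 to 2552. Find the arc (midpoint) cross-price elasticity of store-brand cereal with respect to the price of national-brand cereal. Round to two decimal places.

1.00

ΔQ_A = 2552 − 3769 = -1217; ΔP_B = 23 − 34 = -11.
Midpoints: Q̄_A = 3160.5, P̄_B = 28.50.
ε = (ΔQ_A/Q̄_A)/(ΔP_B/P̄_B) = (-1217/3160.5)/(-11/28.50) ≈ 1.00.
ε > 0: store-brand cereal and national-brand cereal are substitutes.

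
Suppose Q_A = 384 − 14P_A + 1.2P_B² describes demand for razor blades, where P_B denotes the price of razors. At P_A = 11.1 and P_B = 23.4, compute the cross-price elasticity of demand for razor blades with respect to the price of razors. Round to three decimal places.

At P_A = 11.1 and P_B = 23.4: Q_A = 885.672.
∂Q_A/∂P_B = 2.4P_B = 2.4(23.4) = 56.1600.
ε = (∂Q_A/∂P_B)(P_B/Q_A) = 56.1600 × (23.4/885.672) ≈ 1.484.
ε > 0: substitutes.

1.484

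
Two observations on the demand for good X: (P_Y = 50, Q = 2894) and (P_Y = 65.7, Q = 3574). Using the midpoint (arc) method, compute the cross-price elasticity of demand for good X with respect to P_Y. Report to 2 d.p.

0.77

ΔQ_X = 3574 − 2894 = 680; ΔP_Y = 65.7 − 50 = 15.7.
Midpoints: Q̄_X = 3234.0, P̄_Y = 57.85.
ε = (ΔQ_X/Q̄_X)/(ΔP_Y/P̄_Y) = (680/3234.0)/(15.7/57.85) ≈ 0.77.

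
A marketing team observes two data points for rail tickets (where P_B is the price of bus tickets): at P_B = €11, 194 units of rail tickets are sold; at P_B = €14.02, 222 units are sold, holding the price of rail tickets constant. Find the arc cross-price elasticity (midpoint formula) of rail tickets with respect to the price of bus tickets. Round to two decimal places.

0.56

ΔQ_A = 222 − 194 = 28; ΔP_B = 14.02 − 11 = 3.02.
Midpoints: Q̄_A = 208.0, P̄_B = 12.51.
ε = (ΔQ_A/Q̄_A)/(ΔP_B/P̄_B) = (28/208.0)/(3.02/12.51) ≈ 0.56.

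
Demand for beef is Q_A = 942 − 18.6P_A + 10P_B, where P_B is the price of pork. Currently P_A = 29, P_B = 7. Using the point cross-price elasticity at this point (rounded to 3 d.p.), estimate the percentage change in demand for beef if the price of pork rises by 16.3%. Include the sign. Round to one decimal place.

At P_A = 29, P_B = 7: Q_A = 472.6.
∂Q_A/∂P_B = 10.
ε = (∂Q_A/∂P_B)(P_B/Q_A) = 10.0000 × 7/472.6 ≈ 0.148.
%ΔQ_A ≈ ε × %ΔP_B = 0.148 × (16.3%) = 2.4%.

2.4%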